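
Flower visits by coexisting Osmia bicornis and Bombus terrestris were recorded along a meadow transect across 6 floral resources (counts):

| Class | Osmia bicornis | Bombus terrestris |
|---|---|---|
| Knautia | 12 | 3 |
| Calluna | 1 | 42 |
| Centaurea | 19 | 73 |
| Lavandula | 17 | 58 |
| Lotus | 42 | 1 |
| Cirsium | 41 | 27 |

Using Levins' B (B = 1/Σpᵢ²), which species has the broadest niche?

Osmia bicornis

Proportions for Osmia bicornis (n=132): 12/132=0.0909, 1/132=0.0076, 19/132=0.1439, 17/132=0.1288, 42/132=0.3182, 41/132=0.3106
Proportions for Bombus terrestris (n=204): 3/204=0.0147, 42/204=0.2059, 73/204=0.3578, 58/204=0.2843, 1/204=0.0049, 27/204=0.1324
Σp_bicoᵢ² = 0.0909² + 0.0076² + 0.1439² + 0.1288² + 0.3182² + 0.3106² = 0.008263 + 0.000058 + 0.020707 + 0.016589 + 0.101251 + 0.096472 = 0.243340
B_bico = 1 / 0.243340 = 4.1095
Σp_terrᵢ² = 0.0147² + 0.2059² + 0.3578² + 0.2843² + 0.0049² + 0.1324² = 0.000216 + 0.042395 + 0.128021 + 0.080826 + 0.000024 + 0.017530 = 0.269012
B_terr = 1 / 0.269012 = 3.7173
Highest B → broadest niche (most generalist): Osmia bicornis (B = 4.11).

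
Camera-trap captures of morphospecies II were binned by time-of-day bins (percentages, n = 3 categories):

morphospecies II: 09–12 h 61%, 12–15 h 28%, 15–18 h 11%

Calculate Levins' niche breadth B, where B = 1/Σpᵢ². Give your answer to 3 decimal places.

Convert percentages to proportions (divide by 100).
Σpᵢ² = 0.61² + 0.28² + 0.11² = 0.3721 + 0.0784 + 0.0121 = 0.4626
B = 1 / 0.4626 = 2.16169

2.162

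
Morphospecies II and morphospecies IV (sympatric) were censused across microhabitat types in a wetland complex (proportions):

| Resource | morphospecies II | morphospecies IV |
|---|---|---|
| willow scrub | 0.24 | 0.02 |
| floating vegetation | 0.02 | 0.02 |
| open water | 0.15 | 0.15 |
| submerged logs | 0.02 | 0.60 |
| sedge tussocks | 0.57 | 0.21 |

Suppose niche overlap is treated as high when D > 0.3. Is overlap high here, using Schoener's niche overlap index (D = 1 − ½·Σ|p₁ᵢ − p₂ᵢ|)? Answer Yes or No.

Σ|p₁ᵢ − p₂ᵢ| = 0.22 + 0.00 + 0.00 + 0.58 + 0.36 = 1.16
D = 1 − ½ × 1.16 = 1 − 0.580 = 0.4200
D = 0.4200 > 0.3 → Yes.

Yes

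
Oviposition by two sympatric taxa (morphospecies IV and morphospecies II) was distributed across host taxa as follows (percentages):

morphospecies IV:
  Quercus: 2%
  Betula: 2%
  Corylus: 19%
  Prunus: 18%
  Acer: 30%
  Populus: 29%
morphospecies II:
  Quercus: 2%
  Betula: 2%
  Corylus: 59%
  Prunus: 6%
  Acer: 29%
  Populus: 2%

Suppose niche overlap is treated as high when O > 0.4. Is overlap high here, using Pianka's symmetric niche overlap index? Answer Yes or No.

Convert percentages to proportions (divide by 100).
Σ p₁ᵢp₂ᵢ = 0.0004 + 0.0004 + 0.1121 + 0.0108 + 0.0870 + 0.0058 = 0.2165
Σp_1ᵢ² = 0.02² + 0.02² + 0.19² + 0.18² + 0.30² + 0.29² = 0.0004 + 0.0004 + 0.0361 + 0.0324 + 0.0900 + 0.0841 = 0.2434
Σp_2ᵢ² = 0.02² + 0.02² + 0.59² + 0.06² + 0.29² + 0.02² = 0.0004 + 0.0004 + 0.3481 + 0.0036 + 0.0841 + 0.0004 = 0.4370
O = 0.2165 / √(0.2434 × 0.4370) = 0.2165 / 0.32614 = 0.6638
O = 0.6638 > 0.4 → Yes.

Yes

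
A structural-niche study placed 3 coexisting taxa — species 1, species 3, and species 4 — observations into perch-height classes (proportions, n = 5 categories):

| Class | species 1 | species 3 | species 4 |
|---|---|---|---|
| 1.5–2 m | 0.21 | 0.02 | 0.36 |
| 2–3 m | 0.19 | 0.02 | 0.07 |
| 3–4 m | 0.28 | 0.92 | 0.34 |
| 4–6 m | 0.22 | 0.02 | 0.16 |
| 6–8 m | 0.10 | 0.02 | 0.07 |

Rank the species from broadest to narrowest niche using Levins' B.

species 1 > species 4 > species 3

Σp_1ᵢ² = 0.21² + 0.19² + 0.28² + 0.22² + 0.10² = 0.0441 + 0.0361 + 0.0784 + 0.0484 + 0.0100 = 0.2170
B_1 = 1 / 0.2170 = 4.6083
Σp_3ᵢ² = 0.02² + 0.02² + 0.92² + 0.02² + 0.02² = 0.0004 + 0.0004 + 0.8464 + 0.0004 + 0.0004 = 0.8480
B_3 = 1 / 0.8480 = 1.1792
Σp_4ᵢ² = 0.36² + 0.07² + 0.34² + 0.16² + 0.07² = 0.1296 + 0.0049 + 0.1156 + 0.0256 + 0.0049 = 0.2806
B_4 = 1 / 0.2806 = 3.5638
Ranking by B (broadest → narrowest): species 1 (4.61) > species 4 (3.56) > species 3 (1.18)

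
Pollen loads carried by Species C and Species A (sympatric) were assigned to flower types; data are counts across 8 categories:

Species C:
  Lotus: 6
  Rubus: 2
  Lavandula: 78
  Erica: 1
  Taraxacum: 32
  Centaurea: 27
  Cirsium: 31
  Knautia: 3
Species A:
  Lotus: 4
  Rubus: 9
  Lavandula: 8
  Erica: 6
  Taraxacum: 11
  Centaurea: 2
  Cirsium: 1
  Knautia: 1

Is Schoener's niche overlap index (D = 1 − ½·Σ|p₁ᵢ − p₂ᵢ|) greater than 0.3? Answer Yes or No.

Proportions for Species C (n=180): 6/180=0.0333, 2/180=0.0111, 78/180=0.4333, 1/180=0.0056, 32/180=0.1778, 27/180=0.1500, 31/180=0.1722, 3/180=0.0167
Proportions for Species A (n=42): 4/42=0.0952, 9/42=0.2143, 8/42=0.1905, 6/42=0.1429, 11/42=0.2619, 2/42=0.0476, 1/42=0.0238, 1/42=0.0238
Σ|p₁ᵢ − p₂ᵢ| = 0.0619 + 0.2032 + 0.2428 + 0.1373 + 0.0841 + 0.1024 + 0.1484 + 0.0071 = 0.9872
D = 1 − ½ × 0.9872 = 1 − 0.49360 = 0.50640
D = 0.50640 > 0.3 → Yes.

Yes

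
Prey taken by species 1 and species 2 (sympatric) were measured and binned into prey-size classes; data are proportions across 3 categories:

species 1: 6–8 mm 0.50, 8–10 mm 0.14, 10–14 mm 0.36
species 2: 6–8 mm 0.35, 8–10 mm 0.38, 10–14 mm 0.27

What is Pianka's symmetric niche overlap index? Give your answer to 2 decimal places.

Σ p₁ᵢp₂ᵢ = 0.1750 + 0.0532 + 0.0972 = 0.3254
Σp_1ᵢ² = 0.50² + 0.14² + 0.36² = 0.2500 + 0.0196 + 0.1296 = 0.3992
Σp_2ᵢ² = 0.35² + 0.38² + 0.27² = 0.1225 + 0.1444 + 0.0729 = 0.3398
O = 0.3254 / √(0.3992 × 0.3398) = 0.3254 / 0.36830 = 0.8835

0.88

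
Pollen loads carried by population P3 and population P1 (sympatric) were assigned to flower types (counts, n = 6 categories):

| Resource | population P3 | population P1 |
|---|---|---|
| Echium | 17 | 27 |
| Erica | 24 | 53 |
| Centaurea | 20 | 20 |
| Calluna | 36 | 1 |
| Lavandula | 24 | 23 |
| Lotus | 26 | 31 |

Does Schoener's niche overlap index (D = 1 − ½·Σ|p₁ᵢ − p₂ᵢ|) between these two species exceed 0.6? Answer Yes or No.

Yes

Proportions for population P3 (n=147): 17/147=0.1156, 24/147=0.1633, 20/147=0.1361, 36/147=0.2449, 24/147=0.1633, 26/147=0.1769
Proportions for population P1 (n=155): 27/155=0.1742, 53/155=0.3419, 20/155=0.1290, 1/155=0.0065, 23/155=0.1484, 31/155=0.2000
Σ|p₁ᵢ − p₂ᵢ| = 0.0586 + 0.1786 + 0.0071 + 0.2384 + 0.0149 + 0.0231 = 0.5207
D = 1 − ½ × 0.5207 = 1 − 0.26035 = 0.73965
D = 0.73965 > 0.6 → Yes.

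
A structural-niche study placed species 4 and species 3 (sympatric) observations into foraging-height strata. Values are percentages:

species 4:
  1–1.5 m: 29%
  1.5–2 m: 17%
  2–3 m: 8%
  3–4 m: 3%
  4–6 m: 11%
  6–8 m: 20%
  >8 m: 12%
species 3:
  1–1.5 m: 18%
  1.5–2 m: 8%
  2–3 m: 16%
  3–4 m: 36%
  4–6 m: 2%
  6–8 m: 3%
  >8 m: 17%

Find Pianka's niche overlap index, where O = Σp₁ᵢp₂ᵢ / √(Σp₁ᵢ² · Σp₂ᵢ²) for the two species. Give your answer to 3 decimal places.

Convert percentages to proportions (divide by 100).
Σ p₁ᵢp₂ᵢ = 0.0522 + 0.0136 + 0.0128 + 0.0108 + 0.0022 + 0.0060 + 0.0204 = 0.1180
Σp_1ᵢ² = 0.29² + 0.17² + 0.08² + 0.03² + 0.11² + 0.20² + 0.12² = 0.0841 + 0.0289 + 0.0064 + 0.0009 + 0.0121 + 0.0400 + 0.0144 = 0.1868
Σp_2ᵢ² = 0.18² + 0.08² + 0.16² + 0.36² + 0.02² + 0.03² + 0.17² = 0.0324 + 0.0064 + 0.0256 + 0.1296 + 0.0004 + 0.0009 + 0.0289 = 0.2242
O = 0.1180 / √(0.1868 × 0.2242) = 0.1180 / 0.204647 = 0.57660

0.577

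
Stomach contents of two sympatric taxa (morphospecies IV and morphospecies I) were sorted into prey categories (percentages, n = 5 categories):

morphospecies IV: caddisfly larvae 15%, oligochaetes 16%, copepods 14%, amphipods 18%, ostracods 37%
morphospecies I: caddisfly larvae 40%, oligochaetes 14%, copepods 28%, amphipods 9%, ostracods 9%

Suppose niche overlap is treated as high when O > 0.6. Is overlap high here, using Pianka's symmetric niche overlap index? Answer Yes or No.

Convert percentages to proportions (divide by 100).
Σ p₁ᵢp₂ᵢ = 0.0600 + 0.0224 + 0.0392 + 0.0162 + 0.0333 = 0.1711
Σp_1ᵢ² = 0.15² + 0.16² + 0.14² + 0.18² + 0.37² = 0.0225 + 0.0256 + 0.0196 + 0.0324 + 0.1369 = 0.2370
Σp_2ᵢ² = 0.40² + 0.14² + 0.28² + 0.09² + 0.09² = 0.1600 + 0.0196 + 0.0784 + 0.0081 + 0.0081 = 0.2742
O = 0.1711 / √(0.2370 × 0.2742) = 0.1711 / 0.25492 = 0.6712
O = 0.6712 > 0.6 → Yes.

Yes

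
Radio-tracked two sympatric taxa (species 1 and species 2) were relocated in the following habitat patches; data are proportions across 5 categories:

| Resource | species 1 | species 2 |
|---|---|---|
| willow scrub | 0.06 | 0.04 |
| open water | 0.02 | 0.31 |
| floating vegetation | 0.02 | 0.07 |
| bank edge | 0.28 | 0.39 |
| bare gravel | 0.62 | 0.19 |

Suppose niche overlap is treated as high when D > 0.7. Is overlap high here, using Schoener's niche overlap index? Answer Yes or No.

No

Σ|p₁ᵢ − p₂ᵢ| = 0.02 + 0.29 + 0.05 + 0.11 + 0.43 = 0.90
D = 1 − ½ × 0.90 = 1 − 0.450 = 0.5500
D = 0.5500 < 0.7 → No.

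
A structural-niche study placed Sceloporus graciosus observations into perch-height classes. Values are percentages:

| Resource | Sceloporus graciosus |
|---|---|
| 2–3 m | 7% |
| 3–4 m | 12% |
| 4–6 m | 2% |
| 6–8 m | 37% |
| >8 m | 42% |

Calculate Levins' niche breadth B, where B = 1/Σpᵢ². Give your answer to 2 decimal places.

3.00

Convert percentages to proportions (divide by 100).
Σpᵢ² = 0.07² + 0.12² + 0.02² + 0.37² + 0.42² = 0.0049 + 0.0144 + 0.0004 + 0.1369 + 0.1764 = 0.3330
B = 1 / 0.3330 = 3.0030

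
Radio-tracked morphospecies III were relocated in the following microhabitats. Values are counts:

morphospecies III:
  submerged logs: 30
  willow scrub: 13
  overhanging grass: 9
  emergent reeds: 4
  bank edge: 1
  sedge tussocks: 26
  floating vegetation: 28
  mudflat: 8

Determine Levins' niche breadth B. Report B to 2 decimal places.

5.26

Proportions for morphospecies III (n=119): 30/119=0.2521, 13/119=0.1092, 9/119=0.0756, 4/119=0.0336, 1/119=0.0084, 26/119=0.2185, 28/119=0.2353, 8/119=0.0672
Σpᵢ² = 0.2521² + 0.1092² + 0.0756² + 0.0336² + 0.0084² + 0.2185² + 0.2353² + 0.0672² = 0.063554 + 0.011925 + 0.005715 + 0.001129 + 0.000071 + 0.047742 + 0.055366 + 0.004516 = 0.190018
B = 1 / 0.190018 = 5.2627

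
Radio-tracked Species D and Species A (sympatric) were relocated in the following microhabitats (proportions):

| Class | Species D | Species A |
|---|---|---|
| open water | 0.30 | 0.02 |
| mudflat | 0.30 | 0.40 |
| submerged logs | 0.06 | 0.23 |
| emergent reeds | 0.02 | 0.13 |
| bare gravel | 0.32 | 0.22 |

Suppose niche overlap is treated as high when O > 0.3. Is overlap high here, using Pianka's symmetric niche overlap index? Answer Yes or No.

Yes

Σ p₁ᵢp₂ᵢ = 0.0060 + 0.1200 + 0.0138 + 0.0026 + 0.0704 = 0.2128
Σp_1ᵢ² = 0.30² + 0.30² + 0.06² + 0.02² + 0.32² = 0.0900 + 0.0900 + 0.0036 + 0.0004 + 0.1024 = 0.2864
Σp_2ᵢ² = 0.02² + 0.40² + 0.23² + 0.13² + 0.22² = 0.0004 + 0.1600 + 0.0529 + 0.0169 + 0.0484 = 0.2786
O = 0.2128 / √(0.2864 × 0.2786) = 0.2128 / 0.28247 = 0.7534
O = 0.7534 > 0.3 → Yes.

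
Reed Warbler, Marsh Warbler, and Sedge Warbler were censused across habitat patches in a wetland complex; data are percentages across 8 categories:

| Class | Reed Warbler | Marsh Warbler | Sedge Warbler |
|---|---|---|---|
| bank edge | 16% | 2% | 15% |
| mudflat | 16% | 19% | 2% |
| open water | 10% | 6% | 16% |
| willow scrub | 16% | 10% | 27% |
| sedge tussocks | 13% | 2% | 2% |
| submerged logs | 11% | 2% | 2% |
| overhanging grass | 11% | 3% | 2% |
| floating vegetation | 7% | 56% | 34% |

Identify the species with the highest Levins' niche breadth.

Reed Warbler

Convert percentages to proportions (divide by 100).
Σp_Reedᵢ² = 0.16² + 0.16² + 0.10² + 0.16² + 0.13² + 0.11² + 0.11² + 0.07² = 0.0256 + 0.0256 + 0.0100 + 0.0256 + 0.0169 + 0.0121 + 0.0121 + 0.0049 = 0.1328
B_Reed = 1 / 0.1328 = 7.5301
Σp_Marsᵢ² = 0.02² + 0.19² + 0.06² + 0.10² + 0.02² + 0.02² + 0.03² + 0.56² = 0.0004 + 0.0361 + 0.0036 + 0.0100 + 0.0004 + 0.0004 + 0.0009 + 0.3136 = 0.3654
B_Mars = 1 / 0.3654 = 2.7367
Σp_Sedgᵢ² = 0.15² + 0.02² + 0.16² + 0.27² + 0.02² + 0.02² + 0.02² + 0.34² = 0.0225 + 0.0004 + 0.0256 + 0.0729 + 0.0004 + 0.0004 + 0.0004 + 0.1156 = 0.2382
B_Sedg = 1 / 0.2382 = 4.1982
Highest B → broadest niche (most generalist): Reed Warbler (B = 7.53).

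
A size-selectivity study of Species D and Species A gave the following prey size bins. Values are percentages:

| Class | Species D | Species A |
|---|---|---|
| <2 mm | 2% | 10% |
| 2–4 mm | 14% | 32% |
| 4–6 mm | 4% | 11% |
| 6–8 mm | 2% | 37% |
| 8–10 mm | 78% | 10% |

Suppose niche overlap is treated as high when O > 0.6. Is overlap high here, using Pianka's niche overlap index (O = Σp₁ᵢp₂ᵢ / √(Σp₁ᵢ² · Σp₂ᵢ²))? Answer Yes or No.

No

Convert percentages to proportions (divide by 100).
Σ p₁ᵢp₂ᵢ = 0.0020 + 0.0448 + 0.0044 + 0.0074 + 0.0780 = 0.1366
Σp_1ᵢ² = 0.02² + 0.14² + 0.04² + 0.02² + 0.78² = 0.0004 + 0.0196 + 0.0016 + 0.0004 + 0.6084 = 0.6304
Σp_2ᵢ² = 0.10² + 0.32² + 0.11² + 0.37² + 0.10² = 0.0100 + 0.1024 + 0.0121 + 0.1369 + 0.0100 = 0.2714
O = 0.1366 / √(0.6304 × 0.2714) = 0.1366 / 0.41363 = 0.3302
O = 0.3302 < 0.6 → No.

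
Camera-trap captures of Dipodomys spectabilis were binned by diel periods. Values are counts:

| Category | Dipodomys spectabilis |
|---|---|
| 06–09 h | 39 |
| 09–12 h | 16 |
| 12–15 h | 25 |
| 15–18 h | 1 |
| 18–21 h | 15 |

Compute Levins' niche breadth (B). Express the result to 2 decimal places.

3.51

Proportions for Dipodomys spectabilis (n=96): 39/96=0.4063, 16/96=0.1667, 25/96=0.2604, 1/96=0.0104, 15/96=0.1563
Σpᵢ² = 0.4063² + 0.1667² + 0.2604² + 0.0104² + 0.1563² = 0.165080 + 0.027789 + 0.067808 + 0.000108 + 0.024430 = 0.285215
B = 1 / 0.285215 = 3.5061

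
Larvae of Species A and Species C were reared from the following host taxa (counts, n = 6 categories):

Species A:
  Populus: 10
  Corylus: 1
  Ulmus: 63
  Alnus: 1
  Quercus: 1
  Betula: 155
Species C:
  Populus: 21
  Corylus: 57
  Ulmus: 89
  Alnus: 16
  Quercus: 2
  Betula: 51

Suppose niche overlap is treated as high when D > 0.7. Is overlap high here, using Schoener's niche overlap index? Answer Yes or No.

No

Proportions for Species A (n=231): 10/231=0.0433, 1/231=0.0043, 63/231=0.2727, 1/231=0.0043, 1/231=0.0043, 155/231=0.6710
Proportions for Species C (n=236): 21/236=0.0890, 57/236=0.2415, 89/236=0.3771, 16/236=0.0678, 2/236=0.0085, 51/236=0.2161
Σ|p₁ᵢ − p₂ᵢ| = 0.0457 + 0.2372 + 0.1044 + 0.0635 + 0.0042 + 0.4549 = 0.9099
D = 1 − ½ × 0.9099 = 1 − 0.45495 = 0.54505
D = 0.54505 < 0.7 → No.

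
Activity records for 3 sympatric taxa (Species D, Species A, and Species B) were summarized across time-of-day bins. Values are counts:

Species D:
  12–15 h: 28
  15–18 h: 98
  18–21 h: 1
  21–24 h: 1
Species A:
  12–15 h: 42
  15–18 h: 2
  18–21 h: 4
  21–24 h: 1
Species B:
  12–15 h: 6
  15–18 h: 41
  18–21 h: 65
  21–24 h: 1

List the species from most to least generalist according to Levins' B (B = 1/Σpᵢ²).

Proportions for Species D (n=128): 28/128=0.2188, 98/128=0.7656, 1/128=0.0078, 1/128=0.0078
Proportions for Species A (n=49): 42/49=0.8571, 2/49=0.0408, 4/49=0.0816, 1/49=0.0204
Proportions for Species B (n=113): 6/113=0.0531, 41/113=0.3628, 65/113=0.5752, 1/113=0.0088
Σp_Dᵢ² = 0.2188² + 0.7656² + 0.0078² + 0.0078² = 0.047873 + 0.586143 + 0.000061 + 0.000061 = 0.634138
B_D = 1 / 0.634138 = 1.5769
Σp_Aᵢ² = 0.8571² + 0.0408² + 0.0816² + 0.0204² = 0.734620 + 0.001665 + 0.006659 + 0.000416 = 0.743360
B_A = 1 / 0.743360 = 1.3452
Σp_Bᵢ² = 0.0531² + 0.3628² + 0.5752² + 0.0088² = 0.002820 + 0.131624 + 0.330855 + 0.000077 = 0.465376
B_B = 1 / 0.465376 = 2.1488
Ranking by B (broadest → narrowest): Species B (2.15) > Species D (1.58) > Species A (1.35)

Species B > Species D > Species A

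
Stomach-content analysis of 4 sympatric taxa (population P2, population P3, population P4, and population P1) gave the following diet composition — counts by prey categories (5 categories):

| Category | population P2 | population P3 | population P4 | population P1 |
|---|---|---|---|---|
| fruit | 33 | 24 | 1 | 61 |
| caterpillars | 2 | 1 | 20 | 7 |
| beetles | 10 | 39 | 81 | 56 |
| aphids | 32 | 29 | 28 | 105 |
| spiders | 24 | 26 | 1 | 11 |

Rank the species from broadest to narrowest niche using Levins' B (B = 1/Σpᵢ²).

Proportions for population P2 (n=101): 33/101=0.3267, 2/101=0.0198, 10/101=0.0990, 32/101=0.3168, 24/101=0.2376
Proportions for population P3 (n=119): 24/119=0.2017, 1/119=0.0084, 39/119=0.3277, 29/119=0.2437, 26/119=0.2185
Proportions for population P4 (n=131): 1/131=0.0076, 20/131=0.1527, 81/131=0.6183, 28/131=0.2137, 1/131=0.0076
Proportions for population P1 (n=240): 61/240=0.2542, 7/240=0.0292, 56/240=0.2333, 105/240=0.4375, 11/240=0.0458
Σp_P2ᵢ² = 0.3267² + 0.0198² + 0.0990² + 0.3168² + 0.2376² = 0.106733 + 0.000392 + 0.009801 + 0.100362 + 0.056454 = 0.273742
B_P2 = 1 / 0.273742 = 3.6531
Σp_P3ᵢ² = 0.2017² + 0.0084² + 0.3277² + 0.2437² + 0.2185² = 0.040683 + 0.000071 + 0.107387 + 0.059390 + 0.047742 = 0.255273
B_P3 = 1 / 0.255273 = 3.9174
Σp_P4ᵢ² = 0.0076² + 0.1527² + 0.6183² + 0.2137² + 0.0076² = 0.000058 + 0.023317 + 0.382295 + 0.045668 + 0.000058 = 0.451396
B_P4 = 1 / 0.451396 = 2.2153
Σp_P1ᵢ² = 0.2542² + 0.0292² + 0.2333² + 0.4375² + 0.0458² = 0.064618 + 0.000853 + 0.054429 + 0.191406 + 0.002098 = 0.313404
B_P1 = 1 / 0.313404 = 3.1908
Ranking by B (broadest → narrowest): population P3 (3.92) > population P2 (3.65) > population P1 (3.19) > population P4 (2.22)

population P3 > population P2 > population P1 > population P4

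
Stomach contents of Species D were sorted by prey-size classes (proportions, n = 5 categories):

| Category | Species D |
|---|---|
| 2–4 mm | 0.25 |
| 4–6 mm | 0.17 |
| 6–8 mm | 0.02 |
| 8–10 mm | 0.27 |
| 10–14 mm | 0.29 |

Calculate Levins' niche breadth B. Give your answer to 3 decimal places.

Σpᵢ² = 0.25² + 0.17² + 0.02² + 0.27² + 0.29² = 0.0625 + 0.0289 + 0.0004 + 0.0729 + 0.0841 = 0.2488
B = 1 / 0.2488 = 4.01929

4.019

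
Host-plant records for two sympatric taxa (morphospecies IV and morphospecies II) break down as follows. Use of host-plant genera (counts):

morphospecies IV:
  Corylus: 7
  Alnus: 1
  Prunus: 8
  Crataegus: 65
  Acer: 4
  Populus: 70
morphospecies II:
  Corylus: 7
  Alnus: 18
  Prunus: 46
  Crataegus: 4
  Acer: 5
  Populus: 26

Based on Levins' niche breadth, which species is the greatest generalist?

morphospecies II

Proportions for morphospecies IV (n=155): 7/155=0.0452, 1/155=0.0065, 8/155=0.0516, 65/155=0.4194, 4/155=0.0258, 70/155=0.4516
Proportions for morphospecies II (n=106): 7/106=0.0660, 18/106=0.1698, 46/106=0.4340, 4/106=0.0377, 5/106=0.0472, 26/106=0.2453
Σp_IVᵢ² = 0.0452² + 0.0065² + 0.0516² + 0.4194² + 0.0258² + 0.4516² = 0.002043 + 0.000042 + 0.002663 + 0.175896 + 0.000666 + 0.203943 = 0.385253
B_IV = 1 / 0.385253 = 2.5957
Σp_IIᵢ² = 0.0660² + 0.1698² + 0.4340² + 0.0377² + 0.0472² + 0.2453² = 0.004356 + 0.028832 + 0.188356 + 0.001421 + 0.002228 + 0.060172 = 0.285365
B_II = 1 / 0.285365 = 3.5043
Highest B → broadest niche (most generalist): morphospecies II (B = 3.50).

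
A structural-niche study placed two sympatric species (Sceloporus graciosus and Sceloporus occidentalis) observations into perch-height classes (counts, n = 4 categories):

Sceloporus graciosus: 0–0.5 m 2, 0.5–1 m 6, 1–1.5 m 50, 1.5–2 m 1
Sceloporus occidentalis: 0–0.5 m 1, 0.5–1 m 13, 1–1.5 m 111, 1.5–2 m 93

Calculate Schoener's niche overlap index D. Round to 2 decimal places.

Proportions for Sceloporus graciosus (n=59): 2/59=0.0339, 6/59=0.1017, 50/59=0.8475, 1/59=0.0169
Proportions for Sceloporus occidentalis (n=218): 1/218=0.0046, 13/218=0.0596, 111/218=0.5092, 93/218=0.4266
Σ|p₁ᵢ − p₂ᵢ| = 0.0293 + 0.0421 + 0.3383 + 0.4097 = 0.8194
D = 1 − ½ × 0.8194 = 1 − 0.40970 = 0.59030

0.59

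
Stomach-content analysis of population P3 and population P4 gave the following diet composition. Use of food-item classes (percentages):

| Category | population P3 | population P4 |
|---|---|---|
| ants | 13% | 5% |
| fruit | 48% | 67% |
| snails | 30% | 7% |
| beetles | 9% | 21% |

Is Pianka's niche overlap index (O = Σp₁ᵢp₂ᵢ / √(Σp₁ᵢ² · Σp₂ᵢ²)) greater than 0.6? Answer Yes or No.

Yes

Convert percentages to proportions (divide by 100).
Σ p₁ᵢp₂ᵢ = 0.0065 + 0.3216 + 0.0210 + 0.0189 = 0.3680
Σp_1ᵢ² = 0.13² + 0.48² + 0.30² + 0.09² = 0.0169 + 0.2304 + 0.0900 + 0.0081 = 0.3454
Σp_2ᵢ² = 0.05² + 0.67² + 0.07² + 0.21² = 0.0025 + 0.4489 + 0.0049 + 0.0441 = 0.5004
O = 0.3680 / √(0.3454 × 0.5004) = 0.3680 / 0.41574 = 0.8852
O = 0.8852 > 0.6 → Yes.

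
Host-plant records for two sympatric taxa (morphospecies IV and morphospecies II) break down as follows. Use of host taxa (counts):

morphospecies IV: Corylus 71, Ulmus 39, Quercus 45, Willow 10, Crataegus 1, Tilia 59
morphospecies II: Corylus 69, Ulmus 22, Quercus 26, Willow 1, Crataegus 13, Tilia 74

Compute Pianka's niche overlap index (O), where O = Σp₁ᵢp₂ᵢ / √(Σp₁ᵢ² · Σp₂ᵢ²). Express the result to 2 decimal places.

0.95

Proportions for morphospecies IV (n=225): 71/225=0.3156, 39/225=0.1733, 45/225=0.2000, 10/225=0.0444, 1/225=0.0044, 59/225=0.2622
Proportions for morphospecies II (n=205): 69/205=0.3366, 22/205=0.1073, 26/205=0.1268, 1/205=0.0049, 13/205=0.0634, 74/205=0.3610
Σ p₁ᵢp₂ᵢ = 0.106231 + 0.018595 + 0.025360 + 0.000218 + 0.000279 + 0.094654 = 0.245337
Σp_1ᵢ² = 0.3156² + 0.1733² + 0.2000² + 0.0444² + 0.0044² + 0.2622² = 0.099603 + 0.030033 + 0.040000 + 0.001971 + 0.000019 + 0.068749 = 0.240375
Σp_2ᵢ² = 0.3366² + 0.1073² + 0.1268² + 0.0049² + 0.0634² + 0.3610² = 0.113300 + 0.011513 + 0.016078 + 0.000024 + 0.004020 + 0.130321 = 0.275256
O = 0.245337 / √(0.240375 × 0.275256) = 0.245337 / 0.2572249 = 0.9538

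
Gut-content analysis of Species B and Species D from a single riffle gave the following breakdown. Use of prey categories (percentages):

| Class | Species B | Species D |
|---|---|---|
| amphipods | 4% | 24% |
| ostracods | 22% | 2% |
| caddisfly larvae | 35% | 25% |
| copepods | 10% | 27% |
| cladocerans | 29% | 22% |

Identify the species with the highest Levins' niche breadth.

Species D

Convert percentages to proportions (divide by 100).
Σp_Bᵢ² = 0.04² + 0.22² + 0.35² + 0.10² + 0.29² = 0.0016 + 0.0484 + 0.1225 + 0.0100 + 0.0841 = 0.2666
B_B = 1 / 0.2666 = 3.7509
Σp_Dᵢ² = 0.24² + 0.02² + 0.25² + 0.27² + 0.22² = 0.0576 + 0.0004 + 0.0625 + 0.0729 + 0.0484 = 0.2418
B_D = 1 / 0.2418 = 4.1356
Highest B → broadest niche (most generalist): Species D (B = 4.14).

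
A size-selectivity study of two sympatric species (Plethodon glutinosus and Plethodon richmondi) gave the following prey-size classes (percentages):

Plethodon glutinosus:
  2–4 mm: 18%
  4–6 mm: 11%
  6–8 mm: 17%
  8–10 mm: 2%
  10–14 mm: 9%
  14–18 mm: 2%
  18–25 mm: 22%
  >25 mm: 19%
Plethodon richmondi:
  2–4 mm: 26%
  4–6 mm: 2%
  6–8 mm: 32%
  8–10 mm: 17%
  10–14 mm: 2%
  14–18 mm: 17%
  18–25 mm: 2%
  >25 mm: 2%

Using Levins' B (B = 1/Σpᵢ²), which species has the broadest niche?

Convert percentages to proportions (divide by 100).
Σp_glutᵢ² = 0.18² + 0.11² + 0.17² + 0.02² + 0.09² + 0.02² + 0.22² + 0.19² = 0.0324 + 0.0121 + 0.0289 + 0.0004 + 0.0081 + 0.0004 + 0.0484 + 0.0361 = 0.1668
B_glut = 1 / 0.1668 = 5.9952
Σp_richᵢ² = 0.26² + 0.02² + 0.32² + 0.17² + 0.02² + 0.17² + 0.02² + 0.02² = 0.0676 + 0.0004 + 0.1024 + 0.0289 + 0.0004 + 0.0289 + 0.0004 + 0.0004 = 0.2294
B_rich = 1 / 0.2294 = 4.3592
Highest B → broadest niche (most generalist): Plethodon glutinosus (B = 6.00).

Plethodon glutinosus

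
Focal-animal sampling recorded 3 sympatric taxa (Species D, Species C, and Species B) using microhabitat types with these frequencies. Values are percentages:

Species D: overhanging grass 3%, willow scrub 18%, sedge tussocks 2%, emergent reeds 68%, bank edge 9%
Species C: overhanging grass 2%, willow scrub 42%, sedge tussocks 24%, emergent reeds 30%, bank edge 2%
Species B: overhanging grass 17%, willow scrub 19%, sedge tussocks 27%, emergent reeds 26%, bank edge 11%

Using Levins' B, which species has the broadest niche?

Species B

Convert percentages to proportions (divide by 100).
Σp_Dᵢ² = 0.03² + 0.18² + 0.02² + 0.68² + 0.09² = 0.0009 + 0.0324 + 0.0004 + 0.4624 + 0.0081 = 0.5042
B_D = 1 / 0.5042 = 1.9833
Σp_Cᵢ² = 0.02² + 0.42² + 0.24² + 0.30² + 0.02² = 0.0004 + 0.1764 + 0.0576 + 0.0900 + 0.0004 = 0.3248
B_C = 1 / 0.3248 = 3.0788
Σp_Bᵢ² = 0.17² + 0.19² + 0.27² + 0.26² + 0.11² = 0.0289 + 0.0361 + 0.0729 + 0.0676 + 0.0121 = 0.2176
B_B = 1 / 0.2176 = 4.5956
Highest B → broadest niche (most generalist): Species B (B = 4.60).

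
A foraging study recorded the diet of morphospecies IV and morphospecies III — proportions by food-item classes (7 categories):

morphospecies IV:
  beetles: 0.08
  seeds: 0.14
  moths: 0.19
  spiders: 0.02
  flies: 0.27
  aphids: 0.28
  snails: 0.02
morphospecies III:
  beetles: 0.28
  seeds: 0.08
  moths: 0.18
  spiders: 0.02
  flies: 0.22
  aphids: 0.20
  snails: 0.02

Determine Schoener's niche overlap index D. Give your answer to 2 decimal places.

Σ|p₁ᵢ − p₂ᵢ| = 0.20 + 0.06 + 0.01 + 0.00 + 0.05 + 0.08 + 0.00 = 0.40
D = 1 − ½ × 0.40 = 1 − 0.200 = 0.8000

0.80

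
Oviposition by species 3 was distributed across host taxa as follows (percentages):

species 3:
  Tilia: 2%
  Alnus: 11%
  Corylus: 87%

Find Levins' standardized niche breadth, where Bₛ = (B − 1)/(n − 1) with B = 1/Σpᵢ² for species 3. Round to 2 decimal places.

0.15

Convert percentages to proportions (divide by 100).
Σpᵢ² = 0.02² + 0.11² + 0.87² = 0.0004 + 0.0121 + 0.7569 = 0.7694
B = 1 / 0.7694 = 1.2997
Bₛ = (B − 1)/(n − 1) = (1.2997 − 1)/(3 − 1) = 0.2997/2 = 0.1499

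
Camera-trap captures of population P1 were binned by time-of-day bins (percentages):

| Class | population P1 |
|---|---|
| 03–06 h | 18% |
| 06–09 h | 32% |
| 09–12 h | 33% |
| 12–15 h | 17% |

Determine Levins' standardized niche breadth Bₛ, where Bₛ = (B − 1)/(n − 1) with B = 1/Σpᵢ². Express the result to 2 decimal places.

0.89

Convert percentages to proportions (divide by 100).
Σpᵢ² = 0.18² + 0.32² + 0.33² + 0.17² = 0.0324 + 0.1024 + 0.1089 + 0.0289 = 0.2726
B = 1 / 0.2726 = 3.6684
Bₛ = (B − 1)/(n − 1) = (3.6684 − 1)/(4 − 1) = 2.6684/3 = 0.8895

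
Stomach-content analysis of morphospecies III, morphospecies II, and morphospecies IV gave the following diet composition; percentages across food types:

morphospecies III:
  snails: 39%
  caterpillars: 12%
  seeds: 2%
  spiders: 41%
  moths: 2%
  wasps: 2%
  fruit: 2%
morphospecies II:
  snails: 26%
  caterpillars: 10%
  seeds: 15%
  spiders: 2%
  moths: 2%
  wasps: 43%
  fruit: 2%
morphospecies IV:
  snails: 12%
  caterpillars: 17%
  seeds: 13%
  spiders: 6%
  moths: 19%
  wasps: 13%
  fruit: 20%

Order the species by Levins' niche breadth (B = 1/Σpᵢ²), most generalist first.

morphospecies IV > morphospecies II > morphospecies III

Convert percentages to proportions (divide by 100).
Σp_IIIᵢ² = 0.39² + 0.12² + 0.02² + 0.41² + 0.02² + 0.02² + 0.02² = 0.1521 + 0.0144 + 0.0004 + 0.1681 + 0.0004 + 0.0004 + 0.0004 = 0.3362
B_III = 1 / 0.3362 = 2.9744
Σp_IIᵢ² = 0.26² + 0.10² + 0.15² + 0.02² + 0.02² + 0.43² + 0.02² = 0.0676 + 0.0100 + 0.0225 + 0.0004 + 0.0004 + 0.1849 + 0.0004 = 0.2862
B_II = 1 / 0.2862 = 3.4941
Σp_IVᵢ² = 0.12² + 0.17² + 0.13² + 0.06² + 0.19² + 0.13² + 0.20² = 0.0144 + 0.0289 + 0.0169 + 0.0036 + 0.0361 + 0.0169 + 0.0400 = 0.1568
B_IV = 1 / 0.1568 = 6.3776
Ranking by B (broadest → narrowest): morphospecies IV (6.38) > morphospecies II (3.49) > morphospecies III (2.97)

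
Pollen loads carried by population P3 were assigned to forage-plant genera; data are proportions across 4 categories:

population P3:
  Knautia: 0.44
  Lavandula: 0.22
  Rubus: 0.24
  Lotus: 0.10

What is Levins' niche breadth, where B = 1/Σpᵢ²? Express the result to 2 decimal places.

3.23

Σpᵢ² = 0.44² + 0.22² + 0.24² + 0.10² = 0.1936 + 0.0484 + 0.0576 + 0.0100 = 0.3096
B = 1 / 0.3096 = 3.2300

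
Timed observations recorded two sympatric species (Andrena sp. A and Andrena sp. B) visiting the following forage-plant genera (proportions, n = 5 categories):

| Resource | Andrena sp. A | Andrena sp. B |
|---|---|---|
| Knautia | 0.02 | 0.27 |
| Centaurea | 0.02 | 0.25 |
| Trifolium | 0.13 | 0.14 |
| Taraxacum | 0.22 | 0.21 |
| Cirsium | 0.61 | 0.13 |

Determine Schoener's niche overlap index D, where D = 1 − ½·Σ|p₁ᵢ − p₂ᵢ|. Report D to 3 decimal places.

Σ|p₁ᵢ − p₂ᵢ| = 0.25 + 0.23 + 0.01 + 0.01 + 0.48 = 0.98
D = 1 − ½ × 0.98 = 1 − 0.490 = 0.51000

0.510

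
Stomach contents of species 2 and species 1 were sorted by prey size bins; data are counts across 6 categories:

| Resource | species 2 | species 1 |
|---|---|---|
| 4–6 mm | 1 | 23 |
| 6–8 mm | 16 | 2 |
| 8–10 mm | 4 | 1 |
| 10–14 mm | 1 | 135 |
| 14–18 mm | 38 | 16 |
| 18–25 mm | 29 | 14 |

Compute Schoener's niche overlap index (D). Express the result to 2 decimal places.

0.20

Proportions for species 2 (n=89): 1/89=0.0112, 16/89=0.1798, 4/89=0.0449, 1/89=0.0112, 38/89=0.4270, 29/89=0.3258
Proportions for species 1 (n=191): 23/191=0.1204, 2/191=0.0105, 1/191=0.0052, 135/191=0.7068, 16/191=0.0838, 14/191=0.0733
Σ|p₁ᵢ − p₂ᵢ| = 0.1092 + 0.1693 + 0.0397 + 0.6956 + 0.3432 + 0.2525 = 1.6095
D = 1 − ½ × 1.6095 = 1 − 0.80475 = 0.19525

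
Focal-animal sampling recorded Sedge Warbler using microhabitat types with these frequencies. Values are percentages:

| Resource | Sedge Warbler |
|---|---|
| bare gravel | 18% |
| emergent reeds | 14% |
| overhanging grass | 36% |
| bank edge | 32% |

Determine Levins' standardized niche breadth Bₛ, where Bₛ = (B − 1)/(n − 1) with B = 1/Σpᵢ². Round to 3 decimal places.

Convert percentages to proportions (divide by 100).
Σpᵢ² = 0.18² + 0.14² + 0.36² + 0.32² = 0.0324 + 0.0196 + 0.1296 + 0.1024 = 0.2840
B = 1 / 0.2840 = 3.52113
Bₛ = (B − 1)/(n − 1) = (3.52113 − 1)/(4 − 1) = 2.52113/3 = 0.84038

0.840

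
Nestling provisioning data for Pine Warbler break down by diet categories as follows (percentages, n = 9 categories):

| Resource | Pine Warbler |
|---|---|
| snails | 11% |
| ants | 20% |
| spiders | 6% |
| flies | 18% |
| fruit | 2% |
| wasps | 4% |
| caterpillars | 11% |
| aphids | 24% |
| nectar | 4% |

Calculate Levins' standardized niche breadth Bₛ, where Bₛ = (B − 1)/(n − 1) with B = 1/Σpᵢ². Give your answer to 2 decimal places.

Convert percentages to proportions (divide by 100).
Σpᵢ² = 0.11² + 0.20² + 0.06² + 0.18² + 0.02² + 0.04² + 0.11² + 0.24² + 0.04² = 0.0121 + 0.0400 + 0.0036 + 0.0324 + 0.0004 + 0.0016 + 0.0121 + 0.0576 + 0.0016 = 0.1614
B = 1 / 0.1614 = 6.1958
Bₛ = (B − 1)/(n − 1) = (6.1958 − 1)/(9 − 1) = 5.1958/8 = 0.6495

0.65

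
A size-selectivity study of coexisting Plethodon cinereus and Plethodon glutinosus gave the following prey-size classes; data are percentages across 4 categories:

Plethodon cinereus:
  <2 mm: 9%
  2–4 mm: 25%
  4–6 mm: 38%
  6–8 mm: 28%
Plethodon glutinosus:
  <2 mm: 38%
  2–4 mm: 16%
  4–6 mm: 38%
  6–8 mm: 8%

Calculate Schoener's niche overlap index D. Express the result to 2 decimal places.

0.71

Convert percentages to proportions (divide by 100).
Σ|p₁ᵢ − p₂ᵢ| = 0.29 + 0.09 + 0.00 + 0.20 = 0.58
D = 1 − ½ × 0.58 = 1 − 0.290 = 0.7100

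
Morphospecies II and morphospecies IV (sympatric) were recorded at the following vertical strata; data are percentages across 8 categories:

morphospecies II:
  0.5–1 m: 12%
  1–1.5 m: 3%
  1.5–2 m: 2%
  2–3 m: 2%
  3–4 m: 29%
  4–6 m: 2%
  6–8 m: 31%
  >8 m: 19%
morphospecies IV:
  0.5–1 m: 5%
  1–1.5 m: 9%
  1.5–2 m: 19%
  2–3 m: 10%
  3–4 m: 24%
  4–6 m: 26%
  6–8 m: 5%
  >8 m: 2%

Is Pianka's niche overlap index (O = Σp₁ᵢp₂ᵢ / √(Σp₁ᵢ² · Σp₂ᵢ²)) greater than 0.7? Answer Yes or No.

Convert percentages to proportions (divide by 100).
Σ p₁ᵢp₂ᵢ = 0.0060 + 0.0027 + 0.0038 + 0.0020 + 0.0696 + 0.0052 + 0.0155 + 0.0038 = 0.1086
Σp_1ᵢ² = 0.12² + 0.03² + 0.02² + 0.02² + 0.29² + 0.02² + 0.31² + 0.19² = 0.0144 + 0.0009 + 0.0004 + 0.0004 + 0.0841 + 0.0004 + 0.0961 + 0.0361 = 0.2328
Σp_2ᵢ² = 0.05² + 0.09² + 0.19² + 0.10² + 0.24² + 0.26² + 0.05² + 0.02² = 0.0025 + 0.0081 + 0.0361 + 0.0100 + 0.0576 + 0.0676 + 0.0025 + 0.0004 = 0.1848
O = 0.1086 / √(0.2328 × 0.1848) = 0.1086 / 0.20742 = 0.5236
O = 0.5236 < 0.7 → No.

No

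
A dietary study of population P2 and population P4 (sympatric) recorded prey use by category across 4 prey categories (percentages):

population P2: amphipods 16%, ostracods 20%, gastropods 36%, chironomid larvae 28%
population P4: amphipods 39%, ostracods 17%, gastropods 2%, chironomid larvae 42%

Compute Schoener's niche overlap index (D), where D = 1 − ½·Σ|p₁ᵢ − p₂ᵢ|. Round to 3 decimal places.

0.630

Convert percentages to proportions (divide by 100).
Σ|p₁ᵢ − p₂ᵢ| = 0.23 + 0.03 + 0.34 + 0.14 = 0.74
D = 1 − ½ × 0.74 = 1 − 0.370 = 0.63000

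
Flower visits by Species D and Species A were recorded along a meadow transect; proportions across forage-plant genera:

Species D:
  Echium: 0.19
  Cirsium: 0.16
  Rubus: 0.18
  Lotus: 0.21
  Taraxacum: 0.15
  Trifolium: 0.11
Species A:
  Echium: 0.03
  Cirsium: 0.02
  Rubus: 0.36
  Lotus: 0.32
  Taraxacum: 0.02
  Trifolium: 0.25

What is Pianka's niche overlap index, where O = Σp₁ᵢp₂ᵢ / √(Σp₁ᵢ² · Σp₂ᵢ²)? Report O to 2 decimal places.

0.76

Σ p₁ᵢp₂ᵢ = 0.0057 + 0.0032 + 0.0648 + 0.0672 + 0.0030 + 0.0275 = 0.1714
Σp_1ᵢ² = 0.19² + 0.16² + 0.18² + 0.21² + 0.15² + 0.11² = 0.0361 + 0.0256 + 0.0324 + 0.0441 + 0.0225 + 0.0121 = 0.1728
Σp_2ᵢ² = 0.03² + 0.02² + 0.36² + 0.32² + 0.02² + 0.25² = 0.0009 + 0.0004 + 0.1296 + 0.1024 + 0.0004 + 0.0625 = 0.2962
O = 0.1714 / √(0.1728 × 0.2962) = 0.1714 / 0.22624 = 0.7576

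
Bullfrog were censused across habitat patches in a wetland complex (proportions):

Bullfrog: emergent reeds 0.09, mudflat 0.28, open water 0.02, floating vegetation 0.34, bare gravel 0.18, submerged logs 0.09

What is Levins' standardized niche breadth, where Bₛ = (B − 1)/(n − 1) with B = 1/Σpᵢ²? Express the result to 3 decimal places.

Σpᵢ² = 0.09² + 0.28² + 0.02² + 0.34² + 0.18² + 0.09² = 0.0081 + 0.0784 + 0.0004 + 0.1156 + 0.0324 + 0.0081 = 0.2430
B = 1 / 0.2430 = 4.11523
Bₛ = (B − 1)/(n − 1) = (4.11523 − 1)/(6 − 1) = 3.11523/5 = 0.62305

0.623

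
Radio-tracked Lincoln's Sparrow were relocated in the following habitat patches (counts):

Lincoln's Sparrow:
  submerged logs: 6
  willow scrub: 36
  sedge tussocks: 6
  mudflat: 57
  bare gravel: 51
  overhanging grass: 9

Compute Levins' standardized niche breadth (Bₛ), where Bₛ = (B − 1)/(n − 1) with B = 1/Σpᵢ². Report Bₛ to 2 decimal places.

0.55

Proportions for Lincoln's Sparrow (n=165): 6/165=0.0364, 36/165=0.2182, 6/165=0.0364, 57/165=0.3455, 51/165=0.3091, 9/165=0.0545
Σpᵢ² = 0.0364² + 0.2182² + 0.0364² + 0.3455² + 0.3091² + 0.0545² = 0.001325 + 0.047611 + 0.001325 + 0.119370 + 0.095543 + 0.002970 = 0.268144
B = 1 / 0.268144 = 3.7293
Bₛ = (B − 1)/(n − 1) = (3.7293 − 1)/(6 − 1) = 2.7293/5 = 0.5459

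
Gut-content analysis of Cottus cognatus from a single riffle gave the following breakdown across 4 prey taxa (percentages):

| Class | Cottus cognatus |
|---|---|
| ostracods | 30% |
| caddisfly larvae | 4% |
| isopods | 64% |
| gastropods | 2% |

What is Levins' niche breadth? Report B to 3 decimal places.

Convert percentages to proportions (divide by 100).
Σpᵢ² = 0.30² + 0.04² + 0.64² + 0.02² = 0.0900 + 0.0016 + 0.4096 + 0.0004 = 0.5016
B = 1 / 0.5016 = 1.99362

1.994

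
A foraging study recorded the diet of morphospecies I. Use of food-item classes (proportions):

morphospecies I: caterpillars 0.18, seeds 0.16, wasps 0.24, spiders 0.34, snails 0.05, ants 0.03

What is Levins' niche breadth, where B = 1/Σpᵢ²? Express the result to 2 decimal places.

4.26

Σpᵢ² = 0.18² + 0.16² + 0.24² + 0.34² + 0.05² + 0.03² = 0.0324 + 0.0256 + 0.0576 + 0.1156 + 0.0025 + 0.0009 = 0.2346
B = 1 / 0.2346 = 4.2626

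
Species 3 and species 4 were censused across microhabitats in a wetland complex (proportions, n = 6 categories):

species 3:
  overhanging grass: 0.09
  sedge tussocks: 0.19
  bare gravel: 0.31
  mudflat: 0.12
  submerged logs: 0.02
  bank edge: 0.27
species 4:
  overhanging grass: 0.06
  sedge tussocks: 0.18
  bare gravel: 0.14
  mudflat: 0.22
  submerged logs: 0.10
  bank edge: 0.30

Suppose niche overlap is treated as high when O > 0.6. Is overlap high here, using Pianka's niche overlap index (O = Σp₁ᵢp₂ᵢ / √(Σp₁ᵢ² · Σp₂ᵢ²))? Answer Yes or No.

Yes

Σ p₁ᵢp₂ᵢ = 0.0054 + 0.0342 + 0.0434 + 0.0264 + 0.0020 + 0.0810 = 0.1924
Σp_1ᵢ² = 0.09² + 0.19² + 0.31² + 0.12² + 0.02² + 0.27² = 0.0081 + 0.0361 + 0.0961 + 0.0144 + 0.0004 + 0.0729 = 0.2280
Σp_2ᵢ² = 0.06² + 0.18² + 0.14² + 0.22² + 0.10² + 0.30² = 0.0036 + 0.0324 + 0.0196 + 0.0484 + 0.0100 + 0.0900 = 0.2040
O = 0.1924 / √(0.2280 × 0.2040) = 0.1924 / 0.21567 = 0.8921
O = 0.8921 > 0.6 → Yes.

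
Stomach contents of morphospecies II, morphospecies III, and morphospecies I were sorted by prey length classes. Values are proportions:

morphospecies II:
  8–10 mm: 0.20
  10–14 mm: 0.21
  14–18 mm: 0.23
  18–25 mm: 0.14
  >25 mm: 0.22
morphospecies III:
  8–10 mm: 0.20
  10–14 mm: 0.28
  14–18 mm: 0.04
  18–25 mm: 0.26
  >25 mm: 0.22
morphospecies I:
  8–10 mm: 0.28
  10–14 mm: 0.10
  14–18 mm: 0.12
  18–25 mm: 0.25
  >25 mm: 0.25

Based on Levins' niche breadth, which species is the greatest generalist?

Σp_IIᵢ² = 0.20² + 0.21² + 0.23² + 0.14² + 0.22² = 0.0400 + 0.0441 + 0.0529 + 0.0196 + 0.0484 = 0.2050
B_II = 1 / 0.2050 = 4.8780
Σp_IIIᵢ² = 0.20² + 0.28² + 0.04² + 0.26² + 0.22² = 0.0400 + 0.0784 + 0.0016 + 0.0676 + 0.0484 = 0.2360
B_III = 1 / 0.2360 = 4.2373
Σp_Iᵢ² = 0.28² + 0.10² + 0.12² + 0.25² + 0.25² = 0.0784 + 0.0100 + 0.0144 + 0.0625 + 0.0625 = 0.2278
B_I = 1 / 0.2278 = 4.3898
Highest B → broadest niche (most generalist): morphospecies II (B = 4.88).

morphospecies II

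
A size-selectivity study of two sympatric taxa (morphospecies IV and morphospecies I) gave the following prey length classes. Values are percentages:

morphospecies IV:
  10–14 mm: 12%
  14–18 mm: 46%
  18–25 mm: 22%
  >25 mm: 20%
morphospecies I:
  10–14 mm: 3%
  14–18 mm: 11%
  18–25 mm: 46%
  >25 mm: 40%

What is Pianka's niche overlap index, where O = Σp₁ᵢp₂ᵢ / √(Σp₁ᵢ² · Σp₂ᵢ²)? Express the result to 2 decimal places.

0.68

Convert percentages to proportions (divide by 100).
Σ p₁ᵢp₂ᵢ = 0.0036 + 0.0506 + 0.1012 + 0.0800 = 0.2354
Σp_1ᵢ² = 0.12² + 0.46² + 0.22² + 0.20² = 0.0144 + 0.2116 + 0.0484 + 0.0400 = 0.3144
Σp_2ᵢ² = 0.03² + 0.11² + 0.46² + 0.40² = 0.0009 + 0.0121 + 0.2116 + 0.1600 = 0.3846
O = 0.2354 / √(0.3144 × 0.3846) = 0.2354 / 0.34773 = 0.6770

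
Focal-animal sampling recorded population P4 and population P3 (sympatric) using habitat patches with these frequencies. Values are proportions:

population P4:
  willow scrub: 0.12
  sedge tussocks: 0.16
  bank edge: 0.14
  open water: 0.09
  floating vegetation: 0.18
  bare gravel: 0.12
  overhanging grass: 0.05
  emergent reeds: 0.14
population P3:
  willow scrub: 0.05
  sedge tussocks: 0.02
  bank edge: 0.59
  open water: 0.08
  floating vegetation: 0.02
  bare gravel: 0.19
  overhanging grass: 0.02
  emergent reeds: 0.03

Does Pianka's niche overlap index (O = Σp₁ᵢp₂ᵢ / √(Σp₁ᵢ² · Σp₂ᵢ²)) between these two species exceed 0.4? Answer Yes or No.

Yes

Σ p₁ᵢp₂ᵢ = 0.0060 + 0.0032 + 0.0826 + 0.0072 + 0.0036 + 0.0228 + 0.0010 + 0.0042 = 0.1306
Σp_1ᵢ² = 0.12² + 0.16² + 0.14² + 0.09² + 0.18² + 0.12² + 0.05² + 0.14² = 0.0144 + 0.0256 + 0.0196 + 0.0081 + 0.0324 + 0.0144 + 0.0025 + 0.0196 = 0.1366
Σp_2ᵢ² = 0.05² + 0.02² + 0.59² + 0.08² + 0.02² + 0.19² + 0.02² + 0.03² = 0.0025 + 0.0004 + 0.3481 + 0.0064 + 0.0004 + 0.0361 + 0.0004 + 0.0009 = 0.3952
O = 0.1306 / √(0.1366 × 0.3952) = 0.1306 / 0.23235 = 0.5621
O = 0.5621 > 0.4 → Yes.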